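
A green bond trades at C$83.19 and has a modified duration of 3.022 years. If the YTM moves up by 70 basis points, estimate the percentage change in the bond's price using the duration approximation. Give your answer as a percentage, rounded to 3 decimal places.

Duration approximation: ΔP/P ≈ -D_mod · Δy = -3.022 × (+0.007) = -0.021154.
As a percentage: -2.1154%.

-2.115%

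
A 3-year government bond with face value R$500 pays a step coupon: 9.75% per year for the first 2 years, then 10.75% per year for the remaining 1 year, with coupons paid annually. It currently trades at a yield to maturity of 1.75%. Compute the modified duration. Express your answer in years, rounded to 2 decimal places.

2.72 years

Periodic yield y = 0.0175. First find Macaulay duration:
  t   CF        PV=CF/(1+0.0175)^t    t·PV
  1        48.75        47.9115        47.9115
  2        48.75        47.0875        94.1750
  3       553.75       525.6667     1,577.0002
  Σ                    620.6658     1,719.0868
P = 620.6658; Macaulay duration = 1,719.0868 / 620.6658 = 2.76975 years.
Modified duration = D_Mac / (1 + y) = 2.76975 / 1.0175 = 2.72211 years.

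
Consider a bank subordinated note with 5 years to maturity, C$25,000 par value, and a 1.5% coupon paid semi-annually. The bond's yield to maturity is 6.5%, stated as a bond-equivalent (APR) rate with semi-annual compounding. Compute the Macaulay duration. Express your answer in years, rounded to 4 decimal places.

4.8094 years

Periodic yield y = 0.0325. Discount each cash flow and weight by its period:
  t   CF        PV=CF/(1+0.0325)^t    t·PV
  1       187.50       181.5981       181.5981
  2       187.50       175.8819       351.7638
  3       187.50       170.3457       511.0370
  4       187.50       164.9837       659.9348
  5       187.50       159.7905       798.9525
  6       187.50       154.7608       928.5647
  7       187.50       149.8894     1,049.2256
  8       187.50       145.1713     1,161.3705
  9       187.50       140.6018     1,265.4158
  10   25,187.50    18,292.9800   182,929.8003
  Σ                 19,736.0031   189,837.6630
Price P = Σ PV = 19,736.0031.
Macaulay duration = Σ(t·PV) / P = 189,837.6630 / 19,736.0031 = 9.61885 half-year periods.
In years: 9.61885 / 2 = 4.80943 years.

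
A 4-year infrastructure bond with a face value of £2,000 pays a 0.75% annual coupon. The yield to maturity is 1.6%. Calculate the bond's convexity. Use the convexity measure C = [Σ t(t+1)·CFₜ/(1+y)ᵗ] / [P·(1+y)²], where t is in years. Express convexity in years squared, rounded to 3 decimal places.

19.083

With y = 0.016:
  t   CF        PV=CF/(1+0.016)^t    t·PV        t(t+1)·PV
  1        15.00        14.7638        14.7638          29.5276
  2        15.00        14.5313        29.0626          87.1877
  3        15.00        14.3024        42.9073         171.6293
  4     2,015.00     1,891.0378     7,564.1514      37,820.7568
  Σ                  1,934.6353     7,650.8850      38,109.1013
P = 1,934.6353.
Convexity = Σ t(t+1)·PV / [P·(1+y)²] = 38,109.1013 / (1,934.6353 × 1.032256) = 19.08280.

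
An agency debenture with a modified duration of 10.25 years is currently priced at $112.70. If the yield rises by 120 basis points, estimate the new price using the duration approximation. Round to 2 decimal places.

Duration approximation: ΔP/P ≈ -D_mod · Δy = -10.25 × (+0.012) = -0.123000.
New price ≈ 112.70 × (1 - 0.123000) = 98.83790.

$98.84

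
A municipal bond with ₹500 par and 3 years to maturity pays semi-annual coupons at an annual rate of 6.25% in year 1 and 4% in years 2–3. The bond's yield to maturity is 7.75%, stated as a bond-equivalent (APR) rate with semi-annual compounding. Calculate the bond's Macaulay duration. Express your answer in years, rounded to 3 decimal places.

Periodic yield y = 0.03875. Discount each cash flow and weight by its period:
  t   CF        PV=CF/(1+0.03875)^t    t·PV
  1       15.625        15.0421        15.0421
  2       15.625        14.4810        28.9620
  3       10.000         8.9221        26.7663
  4       10.000         8.5893        34.3570
  5       10.000         8.2688        41.3442
  6      510.000       405.9794     2,435.8762
  Σ                    461.2827     2,582.3478
Price P = Σ PV = 461.2827.
Macaulay duration = Σ(t·PV) / P = 2,582.3478 / 461.2827 = 5.59819 half-year periods.
In years: 5.59819 / 2 = 2.79909 years.

2.799 years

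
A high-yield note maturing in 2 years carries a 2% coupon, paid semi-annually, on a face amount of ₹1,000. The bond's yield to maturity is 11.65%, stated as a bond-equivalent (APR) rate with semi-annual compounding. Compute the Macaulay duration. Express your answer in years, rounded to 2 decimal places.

1.97 years

Periodic yield y = 0.05825. Discount each cash flow and weight by its period:
  t   CF        PV=CF/(1+0.05825)^t    t·PV
  1        10.00         9.4496         9.4496
  2        10.00         8.9294        17.8588
  3        10.00         8.4379        25.3137
  4     1,010.00       805.3196     3,221.2784
  Σ                    832.1365     3,273.9005
Price P = Σ PV = 832.1365.
Macaulay duration = Σ(t·PV) / P = 3,273.9005 / 832.1365 = 3.93433 half-year periods.
In years: 3.93433 / 2 = 1.96717 years.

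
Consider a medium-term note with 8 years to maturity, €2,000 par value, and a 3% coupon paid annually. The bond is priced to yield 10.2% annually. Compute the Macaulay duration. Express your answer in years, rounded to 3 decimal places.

Periodic yield y = 0.102. Discount each cash flow and weight by its year:
  t   CF        PV=CF/(1+0.102)^t    t·PV
  1        60.00        54.4465        54.4465
  2        60.00        49.4070        98.8139
  3        60.00        44.8339       134.5017
  4        60.00        40.6841       162.7365
  5        60.00        36.9184       184.5922
  6        60.00        33.5013       201.0078
  7        60.00        30.4005       212.8032
  8     2,060.00       947.1406     7,577.1250
  Σ                  1,237.3322     8,626.0267
Price P = Σ PV = 1,237.3322.
Macaulay duration = Σ(t·PV) / P = 8,626.0267 / 1,237.3322 = 6.97147 years.

6.971 years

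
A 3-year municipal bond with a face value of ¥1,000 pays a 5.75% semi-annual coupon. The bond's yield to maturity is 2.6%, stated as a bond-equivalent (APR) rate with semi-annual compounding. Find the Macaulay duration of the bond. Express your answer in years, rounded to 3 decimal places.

Periodic yield y = 0.013. Discount each cash flow and weight by its period:
  t   CF        PV=CF/(1+0.013)^t    t·PV
  1        28.75        28.3810        28.3810
  2        28.75        28.0168        56.0337
  3        28.75        27.6573        82.9718
  4        28.75        27.3024       109.2094
  5        28.75        26.9520       134.7599
  6     1,028.75       952.0356     5,712.2134
  Σ                  1,090.3451     6,123.5693
Price P = Σ PV = 1,090.3451.
Macaulay duration = Σ(t·PV) / P = 6,123.5693 / 1,090.3451 = 5.61618 half-year periods.
In years: 5.61618 / 2 = 2.80809 years.

2.808 years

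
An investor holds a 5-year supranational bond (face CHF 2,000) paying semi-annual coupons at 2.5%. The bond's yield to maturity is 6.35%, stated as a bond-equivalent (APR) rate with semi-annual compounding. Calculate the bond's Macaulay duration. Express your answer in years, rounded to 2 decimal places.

4.70 years

Periodic yield y = 0.03175. Discount each cash flow and weight by its period:
  t   CF        PV=CF/(1+0.03175)^t    t·PV
  1        25.00        24.2307        24.2307
  2        25.00        23.4850        46.9701
  3        25.00        22.7623        68.2870
  4        25.00        22.0619        88.2474
  5        25.00        21.3830       106.9148
  6        25.00        20.7249       124.3496
  7        25.00        20.0872       140.6102
  8        25.00        19.4690       155.7522
  9        25.00        18.8699       169.8291
  10    2,025.00     1,481.4270    14,814.2699
  Σ                  1,674.5008    15,739.4609
Price P = Σ PV = 1,674.5008.
Macaulay duration = Σ(t·PV) / P = 15,739.4609 / 1,674.5008 = 9.39949 half-year periods.
In years: 9.39949 / 2 = 4.69975 years.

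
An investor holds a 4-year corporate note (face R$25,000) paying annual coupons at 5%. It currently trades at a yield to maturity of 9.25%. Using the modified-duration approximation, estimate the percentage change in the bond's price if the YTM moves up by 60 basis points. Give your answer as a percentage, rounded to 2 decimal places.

-2.03%

Periodic yield y = 0.0925. Modified duration first:
  t   CF        PV=CF/(1+0.0925)^t    t·PV
  1     1,250.00     1,144.1648     1,144.1648
  2     1,250.00     1,047.2904     2,094.5808
  3     1,250.00       958.6182     2,875.8546
  4    26,250.00    18,426.5286    73,706.1143
  Σ                 21,576.6020    79,820.7145
P = 21,576.6020; D_Mac = 3.69941 yrs; D_mod = 3.69941/(1+0.0925) = 3.38619 yrs.
ΔP/P ≈ -D_mod · Δy = -3.38619 × (+0.006) = -0.020317 = -2.0317%.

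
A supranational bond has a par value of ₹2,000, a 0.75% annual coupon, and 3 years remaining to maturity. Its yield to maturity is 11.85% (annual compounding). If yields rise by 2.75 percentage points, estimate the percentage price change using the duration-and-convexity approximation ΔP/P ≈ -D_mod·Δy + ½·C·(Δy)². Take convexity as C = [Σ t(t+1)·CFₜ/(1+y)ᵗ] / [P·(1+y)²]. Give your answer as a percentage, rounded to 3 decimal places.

-6.952%

With y = 0.1185:
  t   CF        PV=CF/(1+0.1185)^t    t·PV        t(t+1)·PV
  1        15.00        13.4108        13.4108          26.8216
  2        15.00        11.9900        23.9800          71.9400
  3     2,015.00     1,440.0152     4,320.0457      17,280.1828
  Σ                  1,465.4161     4,357.4365      17,378.9444
P = 1,465.4161; D_Mac = 2.97351 yrs; D_mod = 2.65848 yrs; C = 9.47961.
Duration effect: -2.65848 × (+0.0275) = -0.073108
Convexity effect: 0.5 × 9.47961 × (0.0275)² = +0.0035845
ΔP/P ≈ -0.073108 + 0.0035845 = -0.069524 = -6.9524%.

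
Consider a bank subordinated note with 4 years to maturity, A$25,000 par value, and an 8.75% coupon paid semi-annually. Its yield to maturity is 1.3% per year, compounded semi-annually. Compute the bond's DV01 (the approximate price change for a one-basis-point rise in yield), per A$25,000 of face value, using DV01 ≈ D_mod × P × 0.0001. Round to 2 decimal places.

A$11.32

Periodic yield y = 0.0065.
  t   CF        PV=CF/(1+0.0065)^t    t·PV
  1     1,093.75     1,086.6865     1,086.6865
  2     1,093.75     1,079.6687     2,159.3374
  3     1,093.75     1,072.6962     3,218.0885
  4     1,093.75     1,065.7687     4,263.0747
  5     1,093.75     1,058.8859     5,294.4296
  6     1,093.75     1,052.0476     6,312.2856
  7     1,093.75     1,045.2535     7,316.7742
  8    26,093.75    24,775.7188   198,205.7505
  Σ                 32,236.7258   227,856.4269
P = 32,236.7258; D_Mac = 7.06822 half-year periods = 3.53411 yrs; D_mod = 3.51129 yrs.
DV01 ≈ 3.51129 × 32,236.7258 × 0.0001 = 11.319246.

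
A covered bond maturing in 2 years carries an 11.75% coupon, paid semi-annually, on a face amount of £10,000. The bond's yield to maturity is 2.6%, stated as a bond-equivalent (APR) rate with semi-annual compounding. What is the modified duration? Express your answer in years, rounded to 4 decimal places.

1.8297 years

Periodic yield y = 0.013. First find Macaulay duration:
  t   CF        PV=CF/(1+0.013)^t    t·PV
  1       587.50       579.9605       579.9605
  2       587.50       572.5178     1,145.0356
  3       587.50       565.1706     1,695.5117
  4    10,587.50    10,054.3880    40,217.5521
  Σ                 11,772.0369    43,638.0599
P = 11,772.0369; Macaulay duration = 43,638.0599 / 11,772.0369 = 3.70693 half-year periods = 1.85346 years.
Modified duration = D_Mac / (1 + y) = 1.85346 / 1.013 = 1.82968 years.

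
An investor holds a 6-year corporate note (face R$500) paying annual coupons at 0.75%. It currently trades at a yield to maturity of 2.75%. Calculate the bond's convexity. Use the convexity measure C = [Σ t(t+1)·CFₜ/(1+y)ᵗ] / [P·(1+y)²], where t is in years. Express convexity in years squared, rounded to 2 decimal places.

38.74

With y = 0.0275:
  t   CF        PV=CF/(1+0.0275)^t    t·PV        t(t+1)·PV
  1         3.75         3.6496         3.6496           7.2993
  2         3.75         3.5520         7.1039          21.3117
  3         3.75         3.4569        10.3707          41.4827
  4         3.75         3.3644        13.4575          67.2874
  5         3.75         3.2743        16.3716          98.2298
  6       503.75       428.0792     2,568.4749      17,979.3243
  Σ                    445.3763     2,619.4282      18,214.9353
P = 445.3763.
Convexity = Σ t(t+1)·PV / [P·(1+y)²] = 18,214.9353 / (445.3763 × 1.055756) = 38.73797.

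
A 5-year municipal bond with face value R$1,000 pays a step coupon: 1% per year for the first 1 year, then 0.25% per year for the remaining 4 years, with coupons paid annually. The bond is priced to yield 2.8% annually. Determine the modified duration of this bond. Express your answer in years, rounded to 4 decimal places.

4.8060 years

Periodic yield y = 0.028. First find Macaulay duration:
  t   CF        PV=CF/(1+0.028)^t    t·PV
  1        10.00         9.7276         9.7276
  2         2.50         2.3657         4.7313
  3         2.50         2.3012         6.9037
  4         2.50         2.2386         8.9542
  5     1,002.50       873.2102     4,366.0511
  Σ                    889.8433     4,396.3680
P = 889.8433; Macaulay duration = 4,396.3680 / 889.8433 = 4.94061 years.
Modified duration = D_Mac / (1 + y) = 4.94061 / 1.028 = 4.80604 years.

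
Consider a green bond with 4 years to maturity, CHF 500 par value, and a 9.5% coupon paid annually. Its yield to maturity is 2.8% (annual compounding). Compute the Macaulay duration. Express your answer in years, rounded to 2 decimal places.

Periodic yield y = 0.028. Discount each cash flow and weight by its year:
  t   CF        PV=CF/(1+0.028)^t    t·PV
  1        47.50        46.2062        46.2062
  2        47.50        44.9477        89.8954
  3        47.50        43.7234       131.1703
  4       547.50       490.2433     1,960.9732
  Σ                    625.1206     2,228.2451
Price P = Σ PV = 625.1206.
Macaulay duration = Σ(t·PV) / P = 2,228.2451 / 625.1206 = 3.56450 years.

3.56 years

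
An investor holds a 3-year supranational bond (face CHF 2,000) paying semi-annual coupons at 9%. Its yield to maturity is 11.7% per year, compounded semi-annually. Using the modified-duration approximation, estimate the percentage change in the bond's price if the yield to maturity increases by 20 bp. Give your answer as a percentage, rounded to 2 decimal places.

-0.51%

Periodic yield y = 0.0585. Modified duration first:
  t   CF        PV=CF/(1+0.0585)^t    t·PV
  1        90.00        85.0260        85.0260
  2        90.00        80.3269       160.6537
  3        90.00        75.8874       227.6623
  4        90.00        71.6934       286.7735
  5        90.00        67.7311       338.6556
  6     2,090.00     1,485.9394     8,915.6367
  Σ                  1,866.6042    10,014.4078
P = 1,866.6042; D_Mac = 5.36504 half-year periods = 2.68252 yrs; D_mod = 2.68252/(1+0.0585) = 2.53427 yrs.
ΔP/P ≈ -D_mod · Δy = -2.53427 × (+0.002) = -0.005069 = -0.5069%.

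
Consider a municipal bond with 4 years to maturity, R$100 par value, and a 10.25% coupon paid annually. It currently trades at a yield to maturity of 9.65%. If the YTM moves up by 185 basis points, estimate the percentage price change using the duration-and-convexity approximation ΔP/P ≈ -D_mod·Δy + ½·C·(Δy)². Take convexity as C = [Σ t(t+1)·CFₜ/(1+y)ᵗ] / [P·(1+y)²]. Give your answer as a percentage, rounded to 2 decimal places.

With y = 0.0965:
  t   CF        PV=CF/(1+0.0965)^t    t·PV        t(t+1)·PV
  1        10.25         9.3479         9.3479          18.6959
  2        10.25         8.5252        17.0505          51.1514
  3        10.25         7.7750        23.3249          93.2995
  4       110.25        76.2683       305.0732       1,525.3660
  Σ                    101.9164       354.7965       1,688.5127
P = 101.9164; D_Mac = 3.48125 yrs; D_mod = 3.17487 yrs; C = 13.77980.
Duration effect: -3.17487 × (+0.0185) = -0.058735
Convexity effect: 0.5 × 13.77980 × (0.0185)² = +0.0023581
ΔP/P ≈ -0.058735 + 0.0023581 = -0.056377 = -5.6377%.

-5.64%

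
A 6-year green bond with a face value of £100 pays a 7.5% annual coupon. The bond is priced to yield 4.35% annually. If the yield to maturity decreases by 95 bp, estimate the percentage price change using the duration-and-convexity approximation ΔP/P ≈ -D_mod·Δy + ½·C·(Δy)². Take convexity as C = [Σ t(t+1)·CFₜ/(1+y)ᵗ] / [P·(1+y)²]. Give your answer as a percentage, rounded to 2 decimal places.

+4.80%

With y = 0.0435:
  t   CF        PV=CF/(1+0.0435)^t    t·PV        t(t+1)·PV
  1         7.50         7.1874         7.1874          14.3747
  2         7.50         6.8877        13.7755          41.3264
  3         7.50         6.6006        19.8018          79.2073
  4         7.50         6.3255        25.3018         126.5090
  5         7.50         6.0618        30.3088         181.8529
  6       107.50        83.2633       499.5799       3,497.0596
  Σ                    116.3262       595.9552       3,940.3299
P = 116.3262; D_Mac = 5.12314 yrs; D_mod = 4.90957 yrs; C = 31.10785.
Duration effect: -4.90957 × (-0.0095) = +0.046641
Convexity effect: 0.5 × 31.10785 × (-0.0095)² = +0.0014037
ΔP/P ≈ +0.046641 + 0.0014037 = +0.048045 = +4.8045%.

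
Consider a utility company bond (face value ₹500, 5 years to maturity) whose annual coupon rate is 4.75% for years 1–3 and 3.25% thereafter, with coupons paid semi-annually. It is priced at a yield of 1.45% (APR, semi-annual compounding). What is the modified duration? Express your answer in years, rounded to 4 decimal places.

Periodic yield y = 0.00725. First find Macaulay duration:
  t   CF        PV=CF/(1+0.00725)^t    t·PV
  1       11.875        11.7895        11.7895
  2       11.875        11.7047        23.4093
  3       11.875        11.6204        34.8613
  4       11.875        11.5368        46.1471
  5       11.875        11.4537        57.2687
  6       11.875        11.3713        68.2278
  7        8.125         7.7244        54.0705
  8        8.125         7.6688        61.3501
  9        8.125         7.6136        68.5221
  10     508.125       472.7133     4,727.1328
  Σ                    565.1964     5,152.7791
P = 565.1964; Macaulay duration = 5,152.7791 / 565.1964 = 9.11679 half-year periods = 4.55840 years.
Modified duration = D_Mac / (1 + y) = 4.55840 / 1.00725 = 4.52559 years.

4.5256 years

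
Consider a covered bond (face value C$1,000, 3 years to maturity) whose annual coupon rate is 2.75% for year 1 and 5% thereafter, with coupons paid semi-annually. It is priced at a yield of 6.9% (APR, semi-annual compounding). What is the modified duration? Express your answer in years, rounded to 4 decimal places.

2.7696 years

Periodic yield y = 0.0345. First find Macaulay duration:
  t   CF        PV=CF/(1+0.0345)^t    t·PV
  1        13.75        13.2914        13.2914
  2        13.75        12.8482        25.6964
  3        25.00        22.5813        67.7438
  4        25.00        21.8282        87.3128
  5        25.00        21.1002       105.5012
  6     1,025.00       836.2592     5,017.5550
  Σ                    927.9085     5,317.1007
P = 927.9085; Macaulay duration = 5,317.1007 / 927.9085 = 5.73020 half-year periods = 2.86510 years.
Modified duration = D_Mac / (1 + y) = 2.86510 / 1.0345 = 2.76955 years.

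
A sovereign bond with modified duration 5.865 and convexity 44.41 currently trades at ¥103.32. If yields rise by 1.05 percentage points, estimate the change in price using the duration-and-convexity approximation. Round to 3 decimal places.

-¥6.110

Duration effect: -D_mod·Δy = -5.865 × (+0.0105) = -0.0615825
Convexity effect: ½·C·(Δy)² = 0.5 × 44.41 × (0.0105)² = +0.00244810125
ΔP/P ≈ -0.0615825 + 0.00244810125 = -0.05913439875
ΔP ≈ 103.32 × (-0.05913439875) = -6.10976607885.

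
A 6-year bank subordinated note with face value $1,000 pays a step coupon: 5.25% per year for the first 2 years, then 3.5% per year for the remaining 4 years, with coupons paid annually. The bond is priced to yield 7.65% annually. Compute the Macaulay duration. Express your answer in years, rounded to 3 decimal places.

5.301 years

Periodic yield y = 0.0765. Discount each cash flow and weight by its year:
  t   CF        PV=CF/(1+0.0765)^t    t·PV
  1        52.50        48.7692        48.7692
  2        52.50        45.3034        90.6069
  3        35.00        28.0560        84.1680
  4        35.00        26.0623       104.2490
  5        35.00        24.2102       121.0509
  6     1,035.00       665.0528     3,990.3170
  Σ                    837.4539     4,439.1609
Price P = Σ PV = 837.4539.
Macaulay duration = Σ(t·PV) / P = 4,439.1609 / 837.4539 = 5.30078 years.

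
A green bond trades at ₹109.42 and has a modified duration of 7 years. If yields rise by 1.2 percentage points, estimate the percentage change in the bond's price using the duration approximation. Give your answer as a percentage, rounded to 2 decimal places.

-8.40%

Duration approximation: ΔP/P ≈ -D_mod · Δy = -7 × (+0.012) = -0.084000.
As a percentage: -8.4000%.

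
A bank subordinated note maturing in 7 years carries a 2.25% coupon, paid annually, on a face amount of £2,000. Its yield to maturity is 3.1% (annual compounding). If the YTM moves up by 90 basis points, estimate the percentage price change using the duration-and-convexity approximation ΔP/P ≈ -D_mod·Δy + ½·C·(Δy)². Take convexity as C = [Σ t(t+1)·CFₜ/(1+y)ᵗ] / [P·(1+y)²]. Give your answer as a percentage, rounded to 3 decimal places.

-5.514%

With y = 0.031:
  t   CF        PV=CF/(1+0.031)^t    t·PV        t(t+1)·PV
  1        45.00        43.6469        43.6469          87.2939
  2        45.00        42.3346        84.6691         254.0074
  3        45.00        41.0617       123.1850         492.7399
  4        45.00        39.8270       159.3081         796.5405
  5        45.00        38.6295       193.1475       1,158.8853
  6        45.00        37.4680       224.8080       1,573.6560
  7     2,045.00     1,651.5155    11,560.6085      92,484.8683
  Σ                  1,894.4832    12,389.3733      96,847.9913
P = 1,894.4832; D_Mac = 6.53971 yrs; D_mod = 6.34308 yrs; C = 48.09307.
Duration effect: -6.34308 × (+0.009) = -0.057088
Convexity effect: 0.5 × 48.09307 × (0.009)² = +0.0019478
ΔP/P ≈ -0.057088 + 0.0019478 = -0.055140 = -5.5140%.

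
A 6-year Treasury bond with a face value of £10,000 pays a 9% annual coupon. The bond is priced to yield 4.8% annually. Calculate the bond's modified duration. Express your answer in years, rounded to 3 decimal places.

4.773 years

Periodic yield y = 0.048. First find Macaulay duration:
  t   CF        PV=CF/(1+0.048)^t    t·PV
  1       900.00       858.7786       858.7786
  2       900.00       819.4453     1,638.8905
  3       900.00       781.9134     2,345.7402
  4       900.00       746.1006     2,984.4023
  5       900.00       711.9280     3,559.6402
  6    10,900.00     8,227.3278    49,363.9669
  Σ                 12,145.4937    60,751.4188
P = 12,145.4937; Macaulay duration = 60,751.4188 / 12,145.4937 = 5.00197 years.
Modified duration = D_Mac / (1 + y) = 5.00197 / 1.048 = 4.77287 years.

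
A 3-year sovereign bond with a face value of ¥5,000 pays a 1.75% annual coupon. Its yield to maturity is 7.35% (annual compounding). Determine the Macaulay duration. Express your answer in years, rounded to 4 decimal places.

Periodic yield y = 0.0735. Discount each cash flow and weight by its year:
  t   CF        PV=CF/(1+0.0735)^t    t·PV
  1        87.50        81.5091        81.5091
  2        87.50        75.9283       151.8567
  3     5,087.50     4,112.4277    12,337.2831
  Σ                  4,269.8651    12,570.6489
Price P = Σ PV = 4,269.8651.
Macaulay duration = Σ(t·PV) / P = 12,570.6489 / 4,269.8651 = 2.94404 years.

2.9440 years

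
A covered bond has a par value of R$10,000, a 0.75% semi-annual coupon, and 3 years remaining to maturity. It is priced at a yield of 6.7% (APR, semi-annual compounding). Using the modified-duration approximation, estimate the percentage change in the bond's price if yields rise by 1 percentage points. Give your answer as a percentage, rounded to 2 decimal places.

Periodic yield y = 0.0335. Modified duration first:
  t   CF        PV=CF/(1+0.0335)^t    t·PV
  1        37.50        36.2845        36.2845
  2        37.50        35.1083        70.2167
  3        37.50        33.9703       101.9110
  4        37.50        32.8692       131.4769
  5        37.50        31.8038       159.0189
  6    10,037.50     8,236.8787    49,421.2724
  Σ                  8,406.9149    49,920.1804
P = 8,406.9149; D_Mac = 5.93799 half-year periods = 2.96900 yrs; D_mod = 2.96900/(1+0.0335) = 2.87276 yrs.
ΔP/P ≈ -D_mod · Δy = -2.87276 × (+0.01) = -0.028728 = -2.8728%.

-2.87%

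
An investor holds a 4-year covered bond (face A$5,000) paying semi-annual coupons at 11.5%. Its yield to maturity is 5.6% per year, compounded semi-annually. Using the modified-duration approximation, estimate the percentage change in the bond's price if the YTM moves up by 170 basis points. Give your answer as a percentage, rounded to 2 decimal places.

-5.60%

Periodic yield y = 0.028. Modified duration first:
  t   CF        PV=CF/(1+0.028)^t    t·PV
  1       287.50       279.6693       279.6693
  2       287.50       272.0518       544.1036
  3       287.50       264.6418       793.9255
  4       287.50       257.4337     1,029.7348
  5       287.50       250.4219     1,252.1094
  6       287.50       243.6011     1,461.6063
  7       287.50       236.9660     1,658.7620
  8     5,287.50     4,239.4104    33,915.2834
  Σ                  6,044.1960    40,935.1943
P = 6,044.1960; D_Mac = 6.77265 half-year periods = 3.38632 yrs; D_mod = 3.38632/(1+0.028) = 3.29409 yrs.
ΔP/P ≈ -D_mod · Δy = -3.29409 × (+0.017) = -0.055999 = -5.5999%.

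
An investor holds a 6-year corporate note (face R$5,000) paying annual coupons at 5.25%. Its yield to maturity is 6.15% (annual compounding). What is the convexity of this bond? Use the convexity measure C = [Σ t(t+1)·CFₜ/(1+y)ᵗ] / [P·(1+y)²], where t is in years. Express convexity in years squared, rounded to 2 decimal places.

31.38

With y = 0.0615:
  t   CF        PV=CF/(1+0.0615)^t    t·PV        t(t+1)·PV
  1       262.50       247.2916       247.2916         494.5831
  2       262.50       232.9643       465.9285       1,397.7856
  3       262.50       219.4670       658.4011       2,633.6045
  4       262.50       206.7518       827.0072       4,135.0361
  5       262.50       194.7733       973.8663       5,843.1976
  6     5,262.50     3,678.5115    22,071.0690     154,497.4829
  Σ                  4,779.7594    25,243.5637     169,001.6898
P = 4,779.7594.
Convexity = Σ t(t+1)·PV / [P·(1+y)²] = 169,001.6898 / (4,779.7594 × 1.126782) = 31.37943.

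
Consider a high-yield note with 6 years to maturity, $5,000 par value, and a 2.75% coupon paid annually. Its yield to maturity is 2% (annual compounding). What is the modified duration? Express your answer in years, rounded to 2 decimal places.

Periodic yield y = 0.02. First find Macaulay duration:
  t   CF        PV=CF/(1+0.02)^t    t·PV
  1       137.50       134.8039       134.8039
  2       137.50       132.1607       264.3214
  3       137.50       129.5693       388.7080
  4       137.50       127.0287       508.1150
  5       137.50       124.5380       622.6899
  6     5,137.50     4,561.9530    27,371.7179
  Σ                  5,210.0537    29,290.3561
P = 5,210.0537; Macaulay duration = 29,290.3561 / 5,210.0537 = 5.62189 years.
Modified duration = D_Mac / (1 + y) = 5.62189 / 1.02 = 5.51166 years.

5.51 years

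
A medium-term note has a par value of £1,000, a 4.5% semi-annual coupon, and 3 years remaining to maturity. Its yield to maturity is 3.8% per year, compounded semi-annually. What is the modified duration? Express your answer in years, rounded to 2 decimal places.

Periodic yield y = 0.019. First find Macaulay duration:
  t   CF        PV=CF/(1+0.019)^t    t·PV
  1        22.50        22.0805        22.0805
  2        22.50        21.6688        43.3375
  3        22.50        21.2647        63.7942
  4        22.50        20.8682        83.4730
  5        22.50        20.4791       102.3957
  6     1,022.50       913.3100     5,479.8600
  Σ                  1,019.6713     5,794.9408
P = 1,019.6713; Macaulay duration = 5,794.9408 / 1,019.6713 = 5.68315 half-year periods = 2.84157 years.
Modified duration = D_Mac / (1 + y) = 2.84157 / 1.019 = 2.78859 years.

2.79 years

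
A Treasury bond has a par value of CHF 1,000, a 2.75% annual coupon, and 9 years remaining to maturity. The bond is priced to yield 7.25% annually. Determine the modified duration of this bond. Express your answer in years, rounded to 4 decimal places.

Periodic yield y = 0.0725. First find Macaulay duration:
  t   CF        PV=CF/(1+0.0725)^t    t·PV
  1        27.50        25.6410        25.6410
  2        27.50        23.9077        47.8154
  3        27.50        22.2916        66.8747
  4        27.50        20.7847        83.1387
  5        27.50        19.3797        96.8983
  6        27.50        18.0696       108.4177
  7        27.50        16.8481       117.9369
  8        27.50        15.7092       125.6737
  9     1,027.50       547.2756     4,925.4808
  Σ                    709.9073     5,597.8773
P = 709.9073; Macaulay duration = 5,597.8773 / 709.9073 = 7.88536 years.
Modified duration = D_Mac / (1 + y) = 7.88536 / 1.0725 = 7.35232 years.

7.3523 years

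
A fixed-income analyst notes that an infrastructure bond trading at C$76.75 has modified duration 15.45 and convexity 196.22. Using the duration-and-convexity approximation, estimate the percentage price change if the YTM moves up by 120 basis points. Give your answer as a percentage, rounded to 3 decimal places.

Duration effect: -D_mod·Δy = -15.45 × (+0.012) = -0.185400
Convexity effect: ½·C·(Δy)² = 0.5 × 196.22 × (0.012)² = +0.01412784
ΔP/P ≈ -0.185400 + 0.01412784 = -0.17127216
= -17.127216%.

-17.127%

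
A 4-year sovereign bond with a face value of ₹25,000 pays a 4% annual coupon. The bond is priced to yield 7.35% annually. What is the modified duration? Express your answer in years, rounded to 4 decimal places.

Periodic yield y = 0.0735. First find Macaulay duration:
  t   CF        PV=CF/(1+0.0735)^t    t·PV
  1     1,000.00       931.5324       931.5324
  2     1,000.00       867.7526     1,735.5051
  3     1,000.00       808.3396     2,425.0188
  4    26,000.00    19,577.8570    78,311.4282
  Σ                 22,185.4816    83,403.4844
P = 22,185.4816; Macaulay duration = 83,403.4844 / 22,185.4816 = 3.75937 years.
Modified duration = D_Mac / (1 + y) = 3.75937 / 1.0735 = 3.50198 years.

3.5020 years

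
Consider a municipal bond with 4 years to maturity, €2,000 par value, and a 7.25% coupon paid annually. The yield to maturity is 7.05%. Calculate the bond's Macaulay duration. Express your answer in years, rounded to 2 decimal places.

3.61 years

Periodic yield y = 0.0705. Discount each cash flow and weight by its year:
  t   CF        PV=CF/(1+0.0705)^t    t·PV
  1       145.00       135.4507       135.4507
  2       145.00       126.5303       253.0607
  3       145.00       118.1974       354.5923
  4     2,145.00     1,633.3551     6,533.4204
  Σ                  2,013.5336     7,276.5240
Price P = Σ PV = 2,013.5336.
Macaulay duration = Σ(t·PV) / P = 7,276.5240 / 2,013.5336 = 3.61381 years.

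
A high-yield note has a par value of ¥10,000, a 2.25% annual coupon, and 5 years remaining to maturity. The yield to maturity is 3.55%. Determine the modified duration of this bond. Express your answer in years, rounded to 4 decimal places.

4.6132 years

Periodic yield y = 0.0355. First find Macaulay duration:
  t   CF        PV=CF/(1+0.0355)^t    t·PV
  1       225.00       217.2863       217.2863
  2       225.00       209.8371       419.6742
  3       225.00       202.6433       607.9298
  4       225.00       195.6961       782.7843
  5    10,225.00     8,588.4106    42,942.0531
  Σ                  9,413.8734    44,969.7278
P = 9,413.8734; Macaulay duration = 44,969.7278 / 9,413.8734 = 4.77696 years.
Modified duration = D_Mac / (1 + y) = 4.77696 / 1.0355 = 4.61319 years.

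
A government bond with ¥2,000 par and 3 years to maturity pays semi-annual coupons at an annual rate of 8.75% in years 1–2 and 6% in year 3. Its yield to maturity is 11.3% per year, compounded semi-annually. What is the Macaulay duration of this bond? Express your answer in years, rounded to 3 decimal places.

2.690 years

Periodic yield y = 0.0565. Discount each cash flow and weight by its period:
  t   CF        PV=CF/(1+0.0565)^t    t·PV
  1        87.50        82.8206        82.8206
  2        87.50        78.3915       156.7830
  3        87.50        74.1993       222.5978
  4        87.50        70.2312       280.9248
  5        60.00        45.5831       227.9154
  6     2,060.00     1,481.3245     8,887.9471
  Σ                  1,832.5502     9,858.9888
Price P = Σ PV = 1,832.5502.
Macaulay duration = Σ(t·PV) / P = 9,858.9888 / 1,832.5502 = 5.37993 half-year periods.
In years: 5.37993 / 2 = 2.68996 years.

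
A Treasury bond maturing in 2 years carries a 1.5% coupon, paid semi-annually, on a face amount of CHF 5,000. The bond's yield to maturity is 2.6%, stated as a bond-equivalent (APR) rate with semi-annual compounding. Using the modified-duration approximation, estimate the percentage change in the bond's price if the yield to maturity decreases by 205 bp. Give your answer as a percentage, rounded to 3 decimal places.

Periodic yield y = 0.013. Modified duration first:
  t   CF        PV=CF/(1+0.013)^t    t·PV
  1        37.50        37.0188        37.0188
  2        37.50        36.5437        73.0874
  3        37.50        36.0747       108.2242
  4     5,037.50     4,783.8470    19,135.3878
  Σ                  4,893.4841    19,353.7181
P = 4,893.4841; D_Mac = 3.95500 half-year periods = 1.97750 yrs; D_mod = 1.97750/(1+0.013) = 1.95212 yrs.
ΔP/P ≈ -D_mod · Δy = -1.95212 × (-0.0205) = +0.040018 = +4.0018%.

+4.002%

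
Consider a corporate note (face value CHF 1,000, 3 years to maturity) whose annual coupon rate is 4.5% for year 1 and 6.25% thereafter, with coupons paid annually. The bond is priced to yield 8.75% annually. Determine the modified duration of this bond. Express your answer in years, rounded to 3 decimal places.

Periodic yield y = 0.0875. First find Macaulay duration:
  t   CF        PV=CF/(1+0.0875)^t    t·PV
  1        45.00        41.3793        41.3793
  2        62.50        52.8471       105.6943
  3     1,062.50       826.1162     2,478.3486
  Σ                    920.3427     2,625.4222
P = 920.3427; Macaulay duration = 2,625.4222 / 920.3427 = 2.85266 years.
Modified duration = D_Mac / (1 + y) = 2.85266 / 1.0875 = 2.62313 years.

2.623 years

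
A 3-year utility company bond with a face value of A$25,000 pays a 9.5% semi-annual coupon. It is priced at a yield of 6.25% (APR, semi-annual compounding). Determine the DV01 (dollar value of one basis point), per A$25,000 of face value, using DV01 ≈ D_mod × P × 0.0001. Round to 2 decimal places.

Periodic yield y = 0.03125.
  t   CF        PV=CF/(1+0.03125)^t    t·PV
  1     1,187.50     1,151.5152     1,151.5152
  2     1,187.50     1,116.6208     2,233.2415
  3     1,187.50     1,082.7838     3,248.3513
  4     1,187.50     1,049.9721     4,199.8885
  5     1,187.50     1,018.1548     5,090.7740
  6    26,187.50    21,772.5988   130,635.5931
  Σ                 27,191.6454   146,559.3635
P = 27,191.6454; D_Mac = 5.38987 half-year periods = 2.69493 yrs; D_mod = 2.61327 yrs.
DV01 ≈ 2.61327 × 27,191.6454 × 0.0001 = 7.105909.

A$7.11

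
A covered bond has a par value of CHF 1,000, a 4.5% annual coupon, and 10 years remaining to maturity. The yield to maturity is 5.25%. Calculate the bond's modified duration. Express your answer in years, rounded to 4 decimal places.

Periodic yield y = 0.0525. First find Macaulay duration:
  t   CF        PV=CF/(1+0.0525)^t    t·PV
  1        45.00        42.7553        42.7553
  2        45.00        40.6227        81.2453
  3        45.00        38.5963       115.7890
  4        45.00        36.6711       146.6845
  5        45.00        34.8419       174.2096
  6        45.00        33.1040       198.6237
  7        45.00        31.4527       220.1688
  8        45.00        29.8838       239.0703
  9        45.00        28.3931       255.5383
  10    1,045.00       626.4627     6,264.6274
  Σ                    942.7837     7,738.7123
P = 942.7837; Macaulay duration = 7,738.7123 / 942.7837 = 8.20836 years.
Modified duration = D_Mac / (1 + y) = 8.20836 / 1.0525 = 7.79892 years.

7.7989 years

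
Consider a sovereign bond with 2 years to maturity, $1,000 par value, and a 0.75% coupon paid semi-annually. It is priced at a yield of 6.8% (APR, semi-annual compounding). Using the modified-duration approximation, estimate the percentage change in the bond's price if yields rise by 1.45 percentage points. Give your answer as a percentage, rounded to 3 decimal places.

-2.788%

Periodic yield y = 0.034. Modified duration first:
  t   CF        PV=CF/(1+0.034)^t    t·PV
  1         3.75         3.6267         3.6267
  2         3.75         3.5074         7.0149
  3         3.75         3.3921        10.1763
  4     1,003.75       878.0988     3,512.3954
  Σ                    888.6251     3,533.2133
P = 888.6251; D_Mac = 3.97604 half-year periods = 1.98802 yrs; D_mod = 1.98802/(1+0.034) = 1.92265 yrs.
ΔP/P ≈ -D_mod · Δy = -1.92265 × (+0.0145) = -0.027878 = -2.7878%.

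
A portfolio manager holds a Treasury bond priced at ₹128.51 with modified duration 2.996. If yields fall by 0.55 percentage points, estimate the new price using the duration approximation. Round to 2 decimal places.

Duration approximation: ΔP/P ≈ -D_mod · Δy = -2.996 × (-0.0055) = +0.016478.
New price ≈ 128.51 × (1 + 0.016478) = 130.62758778.

₹130.63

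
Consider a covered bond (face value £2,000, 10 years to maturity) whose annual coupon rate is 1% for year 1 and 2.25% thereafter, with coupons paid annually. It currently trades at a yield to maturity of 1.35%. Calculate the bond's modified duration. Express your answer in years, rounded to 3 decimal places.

9.081 years

Periodic yield y = 0.0135. First find Macaulay duration:
  t   CF        PV=CF/(1+0.0135)^t    t·PV
  1        20.00        19.7336        19.7336
  2        45.00        43.8092        87.6183
  3        45.00        43.2256       129.6769
  4        45.00        42.6498       170.5994
  5        45.00        42.0817       210.4087
  6        45.00        41.5212       249.1273
  7        45.00        40.9681       286.7770
  8        45.00        40.4224       323.3795
  9        45.00        39.8840       358.9560
  10    2,045.00     1,788.3634    17,883.6344
  Σ                  2,142.6592    19,719.9110
P = 2,142.6592; Macaulay duration = 19,719.9110 / 2,142.6592 = 9.20348 years.
Modified duration = D_Mac / (1 + y) = 9.20348 / 1.0135 = 9.08088 years.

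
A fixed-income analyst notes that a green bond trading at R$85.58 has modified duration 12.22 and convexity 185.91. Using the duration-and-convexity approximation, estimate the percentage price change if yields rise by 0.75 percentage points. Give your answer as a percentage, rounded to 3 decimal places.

Duration effect: -D_mod·Δy = -12.22 × (+0.0075) = -0.091650
Convexity effect: ½·C·(Δy)² = 0.5 × 185.91 × (0.0075)² = +0.00522871875
ΔP/P ≈ -0.091650 + 0.00522871875 = -0.08642128125
= -8.642128125%.

-8.642%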